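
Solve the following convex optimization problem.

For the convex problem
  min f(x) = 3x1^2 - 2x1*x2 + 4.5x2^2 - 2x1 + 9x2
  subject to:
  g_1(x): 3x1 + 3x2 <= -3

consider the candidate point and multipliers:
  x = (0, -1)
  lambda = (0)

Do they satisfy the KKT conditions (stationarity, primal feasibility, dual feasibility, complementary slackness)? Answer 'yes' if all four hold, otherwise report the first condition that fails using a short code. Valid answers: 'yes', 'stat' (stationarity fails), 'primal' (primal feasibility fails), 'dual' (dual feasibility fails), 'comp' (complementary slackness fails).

Gradient of f: grad f(x) = Q x + c = (0, 0)
Constraint values g_i(x) = a_i^T x - b_i:
  g_1((0, -1)) = 0
Stationarity residual: grad f(x) + sum_i lambda_i a_i = (0, 0)
  -> stationarity OK
Primal feasibility (all g_i <= 0): OK
Dual feasibility (all lambda_i >= 0): OK
Complementary slackness (lambda_i * g_i(x) = 0 for all i): OK

Verdict: yes, KKT holds.

yes


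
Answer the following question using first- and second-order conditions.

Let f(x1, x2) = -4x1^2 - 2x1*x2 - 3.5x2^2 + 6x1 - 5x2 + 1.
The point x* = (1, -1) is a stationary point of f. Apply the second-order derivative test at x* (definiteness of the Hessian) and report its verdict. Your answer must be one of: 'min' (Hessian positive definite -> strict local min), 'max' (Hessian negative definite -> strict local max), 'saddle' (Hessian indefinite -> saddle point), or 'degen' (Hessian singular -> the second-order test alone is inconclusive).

Compute the Hessian H = grad^2 f:
  H = [[-8, -2], [-2, -7]]
Verify stationarity: grad f(x*) = H x* + g = (0, 0).
Eigenvalues of H: -9.5616, -5.4384.
Both eigenvalues < 0, so H is negative definite -> x* is a strict local max.

max


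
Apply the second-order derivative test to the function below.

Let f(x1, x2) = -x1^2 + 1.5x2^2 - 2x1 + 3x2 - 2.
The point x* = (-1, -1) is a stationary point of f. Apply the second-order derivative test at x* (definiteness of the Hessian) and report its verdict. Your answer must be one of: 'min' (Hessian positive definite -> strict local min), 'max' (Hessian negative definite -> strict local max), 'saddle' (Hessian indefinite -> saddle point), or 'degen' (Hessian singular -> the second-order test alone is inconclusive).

Compute the Hessian H = grad^2 f:
  H = [[-2, 0], [0, 3]]
Verify stationarity: grad f(x*) = H x* + g = (0, 0).
Eigenvalues of H: -2, 3.
Eigenvalues have mixed signs, so H is indefinite -> x* is a saddle point.

saddle


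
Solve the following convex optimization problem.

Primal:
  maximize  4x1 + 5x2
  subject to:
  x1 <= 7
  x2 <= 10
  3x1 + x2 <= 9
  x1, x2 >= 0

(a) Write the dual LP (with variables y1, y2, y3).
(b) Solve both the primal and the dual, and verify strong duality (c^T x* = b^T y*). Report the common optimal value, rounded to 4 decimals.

The standard primal-dual pair for 'max c^T x s.t. A x <= b, x >= 0' is:
  Dual:  min b^T y  s.t.  A^T y >= c,  y >= 0.

So the dual LP is:
  minimize  7y1 + 10y2 + 9y3
  subject to:
    y1 + 3y3 >= 4
    y2 + y3 >= 5
    y1, y2, y3 >= 0

Solving the primal: x* = (0, 9).
  primal value c^T x* = 45.
Solving the dual: y* = (0, 0, 5).
  dual value b^T y* = 45.
Strong duality: c^T x* = b^T y*. Confirmed.

45


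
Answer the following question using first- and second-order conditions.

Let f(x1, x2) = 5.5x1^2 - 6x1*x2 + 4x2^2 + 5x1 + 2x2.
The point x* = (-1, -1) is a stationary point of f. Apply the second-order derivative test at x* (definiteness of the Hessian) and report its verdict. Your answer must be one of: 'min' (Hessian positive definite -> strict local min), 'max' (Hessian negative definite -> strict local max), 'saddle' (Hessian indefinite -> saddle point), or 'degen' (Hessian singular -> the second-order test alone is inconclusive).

Compute the Hessian H = grad^2 f:
  H = [[11, -6], [-6, 8]]
Verify stationarity: grad f(x*) = H x* + g = (0, 0).
Eigenvalues of H: 3.3153, 15.6847.
Both eigenvalues > 0, so H is positive definite -> x* is a strict local min.

min


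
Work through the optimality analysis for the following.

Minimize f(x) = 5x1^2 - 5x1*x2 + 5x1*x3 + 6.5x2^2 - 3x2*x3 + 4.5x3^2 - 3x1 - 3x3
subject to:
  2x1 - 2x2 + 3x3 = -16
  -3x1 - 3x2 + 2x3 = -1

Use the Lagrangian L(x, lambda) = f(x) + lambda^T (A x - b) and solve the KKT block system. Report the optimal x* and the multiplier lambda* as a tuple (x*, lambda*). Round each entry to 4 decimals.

Form the Lagrangian:
  L(x, lambda) = (1/2) x^T Q x + c^T x + lambda^T (A x - b)
Stationarity (grad_x L = 0): Q x + c + A^T lambda = 0.
Primal feasibility: A x = b.

This gives the KKT block system:
  [ Q   A^T ] [ x     ]   [-c ]
  [ A    0  ] [ lambda ] = [ b ]

Solving the linear system:
  x*      = (-2.349, 0.3073, -3.5625)
  lambda* = (18.0665, -3.2352)
  f(x*)   = 151.7816

x* = (-2.349, 0.3073, -3.5625), lambda* = (18.0665, -3.2352)


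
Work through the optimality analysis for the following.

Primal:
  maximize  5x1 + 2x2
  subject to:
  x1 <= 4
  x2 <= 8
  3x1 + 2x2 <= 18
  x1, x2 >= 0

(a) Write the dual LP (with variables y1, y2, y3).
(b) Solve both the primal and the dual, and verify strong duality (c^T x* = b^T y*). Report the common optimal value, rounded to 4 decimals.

The standard primal-dual pair for 'max c^T x s.t. A x <= b, x >= 0' is:
  Dual:  min b^T y  s.t.  A^T y >= c,  y >= 0.

So the dual LP is:
  minimize  4y1 + 8y2 + 18y3
  subject to:
    y1 + 3y3 >= 5
    y2 + 2y3 >= 2
    y1, y2, y3 >= 0

Solving the primal: x* = (4, 3).
  primal value c^T x* = 26.
Solving the dual: y* = (2, 0, 1).
  dual value b^T y* = 26.
Strong duality: c^T x* = b^T y*. Confirmed.

26


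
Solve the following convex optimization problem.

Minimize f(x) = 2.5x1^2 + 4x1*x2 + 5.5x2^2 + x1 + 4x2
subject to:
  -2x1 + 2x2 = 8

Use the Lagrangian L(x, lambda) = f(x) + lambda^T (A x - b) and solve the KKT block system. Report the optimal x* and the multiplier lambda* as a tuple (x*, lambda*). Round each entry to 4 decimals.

Form the Lagrangian:
  L(x, lambda) = (1/2) x^T Q x + c^T x + lambda^T (A x - b)
Stationarity (grad_x L = 0): Q x + c + A^T lambda = 0.
Primal feasibility: A x = b.

This gives the KKT block system:
  [ Q   A^T ] [ x     ]   [-c ]
  [ A    0  ] [ lambda ] = [ b ]

Solving the linear system:
  x*      = (-2.7083, 1.2917)
  lambda* = (-3.6875)
  f(x*)   = 15.9792

x* = (-2.7083, 1.2917), lambda* = (-3.6875)


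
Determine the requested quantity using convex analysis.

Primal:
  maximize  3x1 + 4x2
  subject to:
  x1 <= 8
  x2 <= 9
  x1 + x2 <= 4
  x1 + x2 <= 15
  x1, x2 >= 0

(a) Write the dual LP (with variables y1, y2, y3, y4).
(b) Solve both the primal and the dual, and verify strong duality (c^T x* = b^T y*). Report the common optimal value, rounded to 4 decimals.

The standard primal-dual pair for 'max c^T x s.t. A x <= b, x >= 0' is:
  Dual:  min b^T y  s.t.  A^T y >= c,  y >= 0.

So the dual LP is:
  minimize  8y1 + 9y2 + 4y3 + 15y4
  subject to:
    y1 + y3 + y4 >= 3
    y2 + y3 + y4 >= 4
    y1, y2, y3, y4 >= 0

Solving the primal: x* = (0, 4).
  primal value c^T x* = 16.
Solving the dual: y* = (0, 0, 4, 0).
  dual value b^T y* = 16.
Strong duality: c^T x* = b^T y*. Confirmed.

16


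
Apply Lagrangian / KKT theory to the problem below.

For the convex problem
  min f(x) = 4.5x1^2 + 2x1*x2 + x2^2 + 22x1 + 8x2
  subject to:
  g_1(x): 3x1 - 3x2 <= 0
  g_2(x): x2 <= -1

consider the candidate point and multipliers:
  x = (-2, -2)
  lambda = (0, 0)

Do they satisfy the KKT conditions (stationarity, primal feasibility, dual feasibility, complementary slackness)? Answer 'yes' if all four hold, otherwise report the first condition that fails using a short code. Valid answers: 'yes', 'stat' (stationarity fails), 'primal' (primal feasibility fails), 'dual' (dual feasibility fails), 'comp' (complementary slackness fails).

Gradient of f: grad f(x) = Q x + c = (0, 0)
Constraint values g_i(x) = a_i^T x - b_i:
  g_1((-2, -2)) = 0
  g_2((-2, -2)) = -1
Stationarity residual: grad f(x) + sum_i lambda_i a_i = (0, 0)
  -> stationarity OK
Primal feasibility (all g_i <= 0): OK
Dual feasibility (all lambda_i >= 0): OK
Complementary slackness (lambda_i * g_i(x) = 0 for all i): OK

Verdict: yes, KKT holds.

yes


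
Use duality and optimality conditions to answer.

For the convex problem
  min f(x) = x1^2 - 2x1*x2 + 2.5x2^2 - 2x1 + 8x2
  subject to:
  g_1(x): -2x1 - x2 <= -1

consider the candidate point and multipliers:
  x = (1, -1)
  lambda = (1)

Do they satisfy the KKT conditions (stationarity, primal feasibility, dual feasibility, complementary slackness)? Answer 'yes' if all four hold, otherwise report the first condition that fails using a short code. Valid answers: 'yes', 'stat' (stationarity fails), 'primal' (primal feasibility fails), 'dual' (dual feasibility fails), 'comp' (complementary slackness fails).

Gradient of f: grad f(x) = Q x + c = (2, 1)
Constraint values g_i(x) = a_i^T x - b_i:
  g_1((1, -1)) = 0
Stationarity residual: grad f(x) + sum_i lambda_i a_i = (0, 0)
  -> stationarity OK
Primal feasibility (all g_i <= 0): OK
Dual feasibility (all lambda_i >= 0): OK
Complementary slackness (lambda_i * g_i(x) = 0 for all i): OK

Verdict: yes, KKT holds.

yes


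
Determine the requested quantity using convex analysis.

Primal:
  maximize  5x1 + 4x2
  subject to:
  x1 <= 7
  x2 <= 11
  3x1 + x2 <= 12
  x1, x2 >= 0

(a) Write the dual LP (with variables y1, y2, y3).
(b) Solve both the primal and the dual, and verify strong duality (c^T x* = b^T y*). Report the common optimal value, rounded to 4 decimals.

The standard primal-dual pair for 'max c^T x s.t. A x <= b, x >= 0' is:
  Dual:  min b^T y  s.t.  A^T y >= c,  y >= 0.

So the dual LP is:
  minimize  7y1 + 11y2 + 12y3
  subject to:
    y1 + 3y3 >= 5
    y2 + y3 >= 4
    y1, y2, y3 >= 0

Solving the primal: x* = (0.3333, 11).
  primal value c^T x* = 45.6667.
Solving the dual: y* = (0, 2.3333, 1.6667).
  dual value b^T y* = 45.6667.
Strong duality: c^T x* = b^T y*. Confirmed.

45.6667


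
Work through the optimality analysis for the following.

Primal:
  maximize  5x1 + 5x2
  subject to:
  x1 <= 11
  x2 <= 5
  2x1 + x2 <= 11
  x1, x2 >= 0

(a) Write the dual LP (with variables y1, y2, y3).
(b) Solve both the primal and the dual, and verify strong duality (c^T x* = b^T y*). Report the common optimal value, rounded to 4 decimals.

The standard primal-dual pair for 'max c^T x s.t. A x <= b, x >= 0' is:
  Dual:  min b^T y  s.t.  A^T y >= c,  y >= 0.

So the dual LP is:
  minimize  11y1 + 5y2 + 11y3
  subject to:
    y1 + 2y3 >= 5
    y2 + y3 >= 5
    y1, y2, y3 >= 0

Solving the primal: x* = (3, 5).
  primal value c^T x* = 40.
Solving the dual: y* = (0, 2.5, 2.5).
  dual value b^T y* = 40.
Strong duality: c^T x* = b^T y*. Confirmed.

40


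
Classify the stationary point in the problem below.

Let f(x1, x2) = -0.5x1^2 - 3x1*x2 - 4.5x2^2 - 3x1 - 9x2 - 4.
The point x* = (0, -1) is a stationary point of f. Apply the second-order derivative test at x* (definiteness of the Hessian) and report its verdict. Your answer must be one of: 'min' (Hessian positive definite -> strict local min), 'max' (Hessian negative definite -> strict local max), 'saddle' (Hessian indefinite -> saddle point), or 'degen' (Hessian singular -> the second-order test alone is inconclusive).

Compute the Hessian H = grad^2 f:
  H = [[-1, -3], [-3, -9]]
Verify stationarity: grad f(x*) = H x* + g = (0, 0).
Eigenvalues of H: -10, 0.
H has a zero eigenvalue (singular; negative semidefinite but not definite), so H is neither positive definite, negative definite, nor indefinite. The second-order test alone is inconclusive -> degen.
(Indeed, f is constant along the null direction of H through x*, so x* is not a strict local extremum.)

degen


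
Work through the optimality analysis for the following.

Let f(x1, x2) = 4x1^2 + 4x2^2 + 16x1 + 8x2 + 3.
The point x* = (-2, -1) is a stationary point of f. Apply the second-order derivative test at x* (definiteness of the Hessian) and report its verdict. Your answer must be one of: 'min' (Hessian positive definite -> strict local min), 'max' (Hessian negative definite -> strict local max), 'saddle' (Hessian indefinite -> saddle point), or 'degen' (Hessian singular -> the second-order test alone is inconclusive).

Compute the Hessian H = grad^2 f:
  H = [[8, 0], [0, 8]]
Verify stationarity: grad f(x*) = H x* + g = (0, 0).
Eigenvalues of H: 8, 8.
Both eigenvalues > 0, so H is positive definite -> x* is a strict local min.

min


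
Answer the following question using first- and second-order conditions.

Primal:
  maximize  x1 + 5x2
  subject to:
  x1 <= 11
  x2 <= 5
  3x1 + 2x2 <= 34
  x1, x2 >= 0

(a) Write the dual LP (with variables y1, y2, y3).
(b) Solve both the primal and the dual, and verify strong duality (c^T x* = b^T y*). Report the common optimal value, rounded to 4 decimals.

The standard primal-dual pair for 'max c^T x s.t. A x <= b, x >= 0' is:
  Dual:  min b^T y  s.t.  A^T y >= c,  y >= 0.

So the dual LP is:
  minimize  11y1 + 5y2 + 34y3
  subject to:
    y1 + 3y3 >= 1
    y2 + 2y3 >= 5
    y1, y2, y3 >= 0

Solving the primal: x* = (8, 5).
  primal value c^T x* = 33.
Solving the dual: y* = (0, 4.3333, 0.3333).
  dual value b^T y* = 33.
Strong duality: c^T x* = b^T y*. Confirmed.

33


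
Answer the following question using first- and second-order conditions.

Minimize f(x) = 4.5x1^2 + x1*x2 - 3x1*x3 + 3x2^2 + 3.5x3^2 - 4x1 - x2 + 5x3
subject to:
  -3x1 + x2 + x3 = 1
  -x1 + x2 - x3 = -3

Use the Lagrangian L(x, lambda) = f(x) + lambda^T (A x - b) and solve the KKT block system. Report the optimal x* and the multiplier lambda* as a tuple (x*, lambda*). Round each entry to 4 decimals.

Form the Lagrangian:
  L(x, lambda) = (1/2) x^T Q x + c^T x + lambda^T (A x - b)
Stationarity (grad_x L = 0): Q x + c + A^T lambda = 0.
Primal feasibility: A x = b.

This gives the KKT block system:
  [ Q   A^T ] [ x     ]   [-c ]
  [ A    0  ] [ lambda ] = [ b ]

Solving the linear system:
  x*      = (0.1579, -0.6842, 2.1579)
  lambda* = (-7.3421, 12.2895)
  f(x*)   = 27.5263

x* = (0.1579, -0.6842, 2.1579), lambda* = (-7.3421, 12.2895)


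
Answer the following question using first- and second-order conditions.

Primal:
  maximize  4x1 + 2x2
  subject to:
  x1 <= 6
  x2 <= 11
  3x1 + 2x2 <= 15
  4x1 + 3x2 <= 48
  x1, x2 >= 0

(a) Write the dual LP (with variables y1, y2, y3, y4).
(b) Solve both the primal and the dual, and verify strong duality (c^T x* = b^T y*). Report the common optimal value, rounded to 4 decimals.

The standard primal-dual pair for 'max c^T x s.t. A x <= b, x >= 0' is:
  Dual:  min b^T y  s.t.  A^T y >= c,  y >= 0.

So the dual LP is:
  minimize  6y1 + 11y2 + 15y3 + 48y4
  subject to:
    y1 + 3y3 + 4y4 >= 4
    y2 + 2y3 + 3y4 >= 2
    y1, y2, y3, y4 >= 0

Solving the primal: x* = (5, 0).
  primal value c^T x* = 20.
Solving the dual: y* = (0, 0, 1.3333, 0).
  dual value b^T y* = 20.
Strong duality: c^T x* = b^T y*. Confirmed.

20


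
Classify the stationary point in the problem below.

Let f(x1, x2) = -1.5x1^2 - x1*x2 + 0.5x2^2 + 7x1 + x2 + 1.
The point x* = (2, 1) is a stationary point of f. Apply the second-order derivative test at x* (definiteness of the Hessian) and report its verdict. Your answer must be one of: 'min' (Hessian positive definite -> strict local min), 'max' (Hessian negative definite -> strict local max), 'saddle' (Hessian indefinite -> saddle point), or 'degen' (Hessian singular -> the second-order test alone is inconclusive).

Compute the Hessian H = grad^2 f:
  H = [[-3, -1], [-1, 1]]
Verify stationarity: grad f(x*) = H x* + g = (0, 0).
Eigenvalues of H: -3.2361, 1.2361.
Eigenvalues have mixed signs, so H is indefinite -> x* is a saddle point.

saddle


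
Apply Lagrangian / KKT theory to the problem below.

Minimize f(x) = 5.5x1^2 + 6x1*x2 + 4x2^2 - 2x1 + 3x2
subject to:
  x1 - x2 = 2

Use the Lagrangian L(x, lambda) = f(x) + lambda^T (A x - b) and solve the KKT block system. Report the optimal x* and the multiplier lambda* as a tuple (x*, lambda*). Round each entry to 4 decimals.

Form the Lagrangian:
  L(x, lambda) = (1/2) x^T Q x + c^T x + lambda^T (A x - b)
Stationarity (grad_x L = 0): Q x + c + A^T lambda = 0.
Primal feasibility: A x = b.

This gives the KKT block system:
  [ Q   A^T ] [ x     ]   [-c ]
  [ A    0  ] [ lambda ] = [ b ]

Solving the linear system:
  x*      = (0.871, -1.129)
  lambda* = (-0.8065)
  f(x*)   = -1.7581

x* = (0.871, -1.129), lambda* = (-0.8065)


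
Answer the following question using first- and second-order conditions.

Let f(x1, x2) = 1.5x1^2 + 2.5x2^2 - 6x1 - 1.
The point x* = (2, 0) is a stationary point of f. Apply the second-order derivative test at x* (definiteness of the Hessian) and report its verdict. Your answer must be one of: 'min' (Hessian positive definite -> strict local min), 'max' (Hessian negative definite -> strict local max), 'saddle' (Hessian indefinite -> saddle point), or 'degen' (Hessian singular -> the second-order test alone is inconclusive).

Compute the Hessian H = grad^2 f:
  H = [[3, 0], [0, 5]]
Verify stationarity: grad f(x*) = H x* + g = (0, 0).
Eigenvalues of H: 3, 5.
Both eigenvalues > 0, so H is positive definite -> x* is a strict local min.

min


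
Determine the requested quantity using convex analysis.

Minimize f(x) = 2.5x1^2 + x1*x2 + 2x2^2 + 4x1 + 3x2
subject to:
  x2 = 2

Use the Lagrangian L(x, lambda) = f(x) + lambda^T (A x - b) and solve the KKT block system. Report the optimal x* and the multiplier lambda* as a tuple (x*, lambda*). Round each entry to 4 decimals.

Form the Lagrangian:
  L(x, lambda) = (1/2) x^T Q x + c^T x + lambda^T (A x - b)
Stationarity (grad_x L = 0): Q x + c + A^T lambda = 0.
Primal feasibility: A x = b.

This gives the KKT block system:
  [ Q   A^T ] [ x     ]   [-c ]
  [ A    0  ] [ lambda ] = [ b ]

Solving the linear system:
  x*      = (-1.2, 2)
  lambda* = (-9.8)
  f(x*)   = 10.4

x* = (-1.2, 2), lambda* = (-9.8)


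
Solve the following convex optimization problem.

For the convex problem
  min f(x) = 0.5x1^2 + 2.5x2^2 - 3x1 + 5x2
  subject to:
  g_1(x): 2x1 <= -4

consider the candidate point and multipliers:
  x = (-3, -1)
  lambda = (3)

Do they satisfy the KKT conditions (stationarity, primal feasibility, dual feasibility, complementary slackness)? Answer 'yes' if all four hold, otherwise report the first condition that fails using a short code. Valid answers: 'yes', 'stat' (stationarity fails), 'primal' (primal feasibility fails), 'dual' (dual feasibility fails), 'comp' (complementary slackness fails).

Gradient of f: grad f(x) = Q x + c = (-6, 0)
Constraint values g_i(x) = a_i^T x - b_i:
  g_1((-3, -1)) = -2
Stationarity residual: grad f(x) + sum_i lambda_i a_i = (0, 0)
  -> stationarity OK
Primal feasibility (all g_i <= 0): OK
Dual feasibility (all lambda_i >= 0): OK
Complementary slackness (lambda_i * g_i(x) = 0 for all i): FAILS

Verdict: the first failing condition is complementary_slackness -> comp.

comp


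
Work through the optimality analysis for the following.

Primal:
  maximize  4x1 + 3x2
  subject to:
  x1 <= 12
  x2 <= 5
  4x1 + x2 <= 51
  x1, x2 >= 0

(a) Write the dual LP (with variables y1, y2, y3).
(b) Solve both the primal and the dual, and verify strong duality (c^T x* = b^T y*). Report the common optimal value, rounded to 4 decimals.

The standard primal-dual pair for 'max c^T x s.t. A x <= b, x >= 0' is:
  Dual:  min b^T y  s.t.  A^T y >= c,  y >= 0.

So the dual LP is:
  minimize  12y1 + 5y2 + 51y3
  subject to:
    y1 + 4y3 >= 4
    y2 + y3 >= 3
    y1, y2, y3 >= 0

Solving the primal: x* = (11.5, 5).
  primal value c^T x* = 61.
Solving the dual: y* = (0, 2, 1).
  dual value b^T y* = 61.
Strong duality: c^T x* = b^T y*. Confirmed.

61


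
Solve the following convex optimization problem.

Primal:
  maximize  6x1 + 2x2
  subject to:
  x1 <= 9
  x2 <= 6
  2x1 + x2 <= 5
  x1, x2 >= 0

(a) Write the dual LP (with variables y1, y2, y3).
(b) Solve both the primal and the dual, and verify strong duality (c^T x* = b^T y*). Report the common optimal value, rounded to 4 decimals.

The standard primal-dual pair for 'max c^T x s.t. A x <= b, x >= 0' is:
  Dual:  min b^T y  s.t.  A^T y >= c,  y >= 0.

So the dual LP is:
  minimize  9y1 + 6y2 + 5y3
  subject to:
    y1 + 2y3 >= 6
    y2 + y3 >= 2
    y1, y2, y3 >= 0

Solving the primal: x* = (2.5, 0).
  primal value c^T x* = 15.
Solving the dual: y* = (0, 0, 3).
  dual value b^T y* = 15.
Strong duality: c^T x* = b^T y*. Confirmed.

15


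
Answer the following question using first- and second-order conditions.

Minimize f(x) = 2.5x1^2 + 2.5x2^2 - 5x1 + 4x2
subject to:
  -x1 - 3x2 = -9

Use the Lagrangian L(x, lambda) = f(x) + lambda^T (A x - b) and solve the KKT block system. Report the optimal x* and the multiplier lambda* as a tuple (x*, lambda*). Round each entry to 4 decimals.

Form the Lagrangian:
  L(x, lambda) = (1/2) x^T Q x + c^T x + lambda^T (A x - b)
Stationarity (grad_x L = 0): Q x + c + A^T lambda = 0.
Primal feasibility: A x = b.

This gives the KKT block system:
  [ Q   A^T ] [ x     ]   [-c ]
  [ A    0  ] [ lambda ] = [ b ]

Solving the linear system:
  x*      = (2.04, 2.32)
  lambda* = (5.2)
  f(x*)   = 22.94

x* = (2.04, 2.32), lambda* = (5.2)


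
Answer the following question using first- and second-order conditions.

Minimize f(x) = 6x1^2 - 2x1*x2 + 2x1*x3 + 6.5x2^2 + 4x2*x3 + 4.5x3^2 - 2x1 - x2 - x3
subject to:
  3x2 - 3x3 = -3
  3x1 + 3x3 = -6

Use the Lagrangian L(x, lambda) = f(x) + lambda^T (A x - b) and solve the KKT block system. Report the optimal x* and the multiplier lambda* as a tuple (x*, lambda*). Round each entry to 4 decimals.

Form the Lagrangian:
  L(x, lambda) = (1/2) x^T Q x + c^T x + lambda^T (A x - b)
Stationarity (grad_x L = 0): Q x + c + A^T lambda = 0.
Primal feasibility: A x = b.

This gives the KKT block system:
  [ Q   A^T ] [ x     ]   [-c ]
  [ A    0  ] [ lambda ] = [ b ]

Solving the linear system:
  x*      = (-1.881, -1.119, -0.119)
  lambda* = (4.0873, 7.5238)
  f(x*)   = 31.2024

x* = (-1.881, -1.119, -0.119), lambda* = (4.0873, 7.5238)


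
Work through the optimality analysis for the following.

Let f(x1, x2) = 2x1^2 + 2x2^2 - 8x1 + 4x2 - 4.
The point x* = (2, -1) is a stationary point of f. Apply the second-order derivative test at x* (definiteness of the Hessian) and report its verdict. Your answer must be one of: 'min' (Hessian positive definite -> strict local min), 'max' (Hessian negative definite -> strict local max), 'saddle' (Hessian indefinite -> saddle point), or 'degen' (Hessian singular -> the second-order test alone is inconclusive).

Compute the Hessian H = grad^2 f:
  H = [[4, 0], [0, 4]]
Verify stationarity: grad f(x*) = H x* + g = (0, 0).
Eigenvalues of H: 4, 4.
Both eigenvalues > 0, so H is positive definite -> x* is a strict local min.

min


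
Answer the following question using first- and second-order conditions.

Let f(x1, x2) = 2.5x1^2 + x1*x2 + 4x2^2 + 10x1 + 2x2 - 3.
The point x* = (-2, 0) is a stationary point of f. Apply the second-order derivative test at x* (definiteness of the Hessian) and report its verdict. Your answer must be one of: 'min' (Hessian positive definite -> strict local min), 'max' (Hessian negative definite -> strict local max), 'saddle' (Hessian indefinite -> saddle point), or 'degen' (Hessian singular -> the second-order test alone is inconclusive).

Compute the Hessian H = grad^2 f:
  H = [[5, 1], [1, 8]]
Verify stationarity: grad f(x*) = H x* + g = (0, 0).
Eigenvalues of H: 4.6972, 8.3028.
Both eigenvalues > 0, so H is positive definite -> x* is a strict local min.

min


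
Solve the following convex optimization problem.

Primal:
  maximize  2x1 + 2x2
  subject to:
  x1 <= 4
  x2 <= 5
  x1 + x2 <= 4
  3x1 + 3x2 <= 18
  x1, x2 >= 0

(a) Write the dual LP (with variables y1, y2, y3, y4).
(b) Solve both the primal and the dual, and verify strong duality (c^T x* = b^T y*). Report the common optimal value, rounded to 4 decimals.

The standard primal-dual pair for 'max c^T x s.t. A x <= b, x >= 0' is:
  Dual:  min b^T y  s.t.  A^T y >= c,  y >= 0.

So the dual LP is:
  minimize  4y1 + 5y2 + 4y3 + 18y4
  subject to:
    y1 + y3 + 3y4 >= 2
    y2 + y3 + 3y4 >= 2
    y1, y2, y3, y4 >= 0

Solving the primal: x* = (0, 4).
  primal value c^T x* = 8.
Solving the dual: y* = (0, 0, 2, 0).
  dual value b^T y* = 8.
Strong duality: c^T x* = b^T y*. Confirmed.

8


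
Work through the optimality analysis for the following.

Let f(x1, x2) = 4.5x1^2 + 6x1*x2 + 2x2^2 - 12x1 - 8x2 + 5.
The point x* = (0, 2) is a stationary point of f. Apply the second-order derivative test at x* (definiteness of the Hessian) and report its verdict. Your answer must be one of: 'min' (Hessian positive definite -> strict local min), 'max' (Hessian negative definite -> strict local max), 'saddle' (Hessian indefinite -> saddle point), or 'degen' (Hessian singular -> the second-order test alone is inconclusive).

Compute the Hessian H = grad^2 f:
  H = [[9, 6], [6, 4]]
Verify stationarity: grad f(x*) = H x* + g = (0, 0).
Eigenvalues of H: 0, 13.
H has a zero eigenvalue (singular; positive semidefinite but not definite), so H is neither positive definite, negative definite, nor indefinite. The second-order test alone is inconclusive -> degen.
(Indeed, f is constant along the null direction of H through x*, so x* is not a strict local extremum.)

degen


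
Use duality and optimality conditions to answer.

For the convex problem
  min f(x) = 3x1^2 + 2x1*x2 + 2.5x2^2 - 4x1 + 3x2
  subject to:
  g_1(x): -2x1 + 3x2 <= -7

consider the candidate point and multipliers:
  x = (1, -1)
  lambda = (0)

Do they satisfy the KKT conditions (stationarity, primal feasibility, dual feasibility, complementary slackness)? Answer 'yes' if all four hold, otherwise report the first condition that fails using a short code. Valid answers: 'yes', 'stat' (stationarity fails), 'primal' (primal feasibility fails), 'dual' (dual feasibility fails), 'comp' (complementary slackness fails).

Gradient of f: grad f(x) = Q x + c = (0, 0)
Constraint values g_i(x) = a_i^T x - b_i:
  g_1((1, -1)) = 2
Stationarity residual: grad f(x) + sum_i lambda_i a_i = (0, 0)
  -> stationarity OK
Primal feasibility (all g_i <= 0): FAILS
Dual feasibility (all lambda_i >= 0): OK
Complementary slackness (lambda_i * g_i(x) = 0 for all i): OK

Verdict: the first failing condition is primal_feasibility -> primal.

primal


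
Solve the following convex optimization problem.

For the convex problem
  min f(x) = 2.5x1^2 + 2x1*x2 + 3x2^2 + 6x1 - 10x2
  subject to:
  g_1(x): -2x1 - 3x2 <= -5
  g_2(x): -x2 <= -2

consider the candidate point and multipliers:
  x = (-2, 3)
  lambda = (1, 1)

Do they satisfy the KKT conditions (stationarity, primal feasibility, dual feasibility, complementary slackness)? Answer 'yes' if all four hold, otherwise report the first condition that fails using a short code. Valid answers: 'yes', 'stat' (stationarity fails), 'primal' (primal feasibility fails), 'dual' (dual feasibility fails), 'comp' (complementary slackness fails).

Gradient of f: grad f(x) = Q x + c = (2, 4)
Constraint values g_i(x) = a_i^T x - b_i:
  g_1((-2, 3)) = 0
  g_2((-2, 3)) = -1
Stationarity residual: grad f(x) + sum_i lambda_i a_i = (0, 0)
  -> stationarity OK
Primal feasibility (all g_i <= 0): OK
Dual feasibility (all lambda_i >= 0): OK
Complementary slackness (lambda_i * g_i(x) = 0 for all i): FAILS

Verdict: the first failing condition is complementary_slackness -> comp.

comp


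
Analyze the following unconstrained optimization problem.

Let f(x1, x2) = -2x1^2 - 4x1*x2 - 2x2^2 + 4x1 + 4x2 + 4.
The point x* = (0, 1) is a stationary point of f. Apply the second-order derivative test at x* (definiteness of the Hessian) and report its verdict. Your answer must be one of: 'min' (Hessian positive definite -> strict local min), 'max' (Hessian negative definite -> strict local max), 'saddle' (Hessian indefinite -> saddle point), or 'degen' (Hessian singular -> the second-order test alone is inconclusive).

Compute the Hessian H = grad^2 f:
  H = [[-4, -4], [-4, -4]]
Verify stationarity: grad f(x*) = H x* + g = (0, 0).
Eigenvalues of H: -8, 0.
H has a zero eigenvalue (singular; negative semidefinite but not definite), so H is neither positive definite, negative definite, nor indefinite. The second-order test alone is inconclusive -> degen.
(Indeed, f is constant along the null direction of H through x*, so x* is not a strict local extremum.)

degen


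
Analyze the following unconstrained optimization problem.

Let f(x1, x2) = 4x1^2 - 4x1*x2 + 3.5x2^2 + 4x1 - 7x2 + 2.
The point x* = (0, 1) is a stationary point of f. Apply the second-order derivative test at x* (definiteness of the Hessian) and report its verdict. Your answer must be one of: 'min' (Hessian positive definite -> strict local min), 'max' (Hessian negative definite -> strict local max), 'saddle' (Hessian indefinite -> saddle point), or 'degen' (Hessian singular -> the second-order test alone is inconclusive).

Compute the Hessian H = grad^2 f:
  H = [[8, -4], [-4, 7]]
Verify stationarity: grad f(x*) = H x* + g = (0, 0).
Eigenvalues of H: 3.4689, 11.5311.
Both eigenvalues > 0, so H is positive definite -> x* is a strict local min.

min


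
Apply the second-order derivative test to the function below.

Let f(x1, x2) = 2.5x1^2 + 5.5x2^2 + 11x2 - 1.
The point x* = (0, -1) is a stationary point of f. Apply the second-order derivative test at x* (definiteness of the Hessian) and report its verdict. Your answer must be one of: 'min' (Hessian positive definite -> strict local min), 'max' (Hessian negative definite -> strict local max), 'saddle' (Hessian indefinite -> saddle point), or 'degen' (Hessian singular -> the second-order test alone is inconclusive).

Compute the Hessian H = grad^2 f:
  H = [[5, 0], [0, 11]]
Verify stationarity: grad f(x*) = H x* + g = (0, 0).
Eigenvalues of H: 5, 11.
Both eigenvalues > 0, so H is positive definite -> x* is a strict local min.

min


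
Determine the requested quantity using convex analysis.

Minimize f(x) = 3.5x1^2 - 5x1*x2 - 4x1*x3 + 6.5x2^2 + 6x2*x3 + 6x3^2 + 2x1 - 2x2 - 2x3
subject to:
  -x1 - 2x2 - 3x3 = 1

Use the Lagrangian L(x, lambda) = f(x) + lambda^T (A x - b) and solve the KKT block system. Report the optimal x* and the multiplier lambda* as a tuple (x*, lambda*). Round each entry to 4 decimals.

Form the Lagrangian:
  L(x, lambda) = (1/2) x^T Q x + c^T x + lambda^T (A x - b)
Stationarity (grad_x L = 0): Q x + c + A^T lambda = 0.
Primal feasibility: A x = b.

This gives the KKT block system:
  [ Q   A^T ] [ x     ]   [-c ]
  [ A    0  ] [ lambda ] = [ b ]

Solving the linear system:
  x*      = (-0.497, -0.0802, -0.1142)
  lambda* = (-0.6212)
  f(x*)   = 0.008

x* = (-0.497, -0.0802, -0.1142), lambda* = (-0.6212)


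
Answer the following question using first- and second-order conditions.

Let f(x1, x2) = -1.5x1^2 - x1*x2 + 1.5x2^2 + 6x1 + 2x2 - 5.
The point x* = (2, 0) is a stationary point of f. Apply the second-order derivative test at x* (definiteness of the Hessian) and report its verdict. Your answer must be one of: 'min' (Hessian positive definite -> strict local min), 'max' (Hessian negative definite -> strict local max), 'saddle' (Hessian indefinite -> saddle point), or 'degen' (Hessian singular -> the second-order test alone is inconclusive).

Compute the Hessian H = grad^2 f:
  H = [[-3, -1], [-1, 3]]
Verify stationarity: grad f(x*) = H x* + g = (0, 0).
Eigenvalues of H: -3.1623, 3.1623.
Eigenvalues have mixed signs, so H is indefinite -> x* is a saddle point.

saddle


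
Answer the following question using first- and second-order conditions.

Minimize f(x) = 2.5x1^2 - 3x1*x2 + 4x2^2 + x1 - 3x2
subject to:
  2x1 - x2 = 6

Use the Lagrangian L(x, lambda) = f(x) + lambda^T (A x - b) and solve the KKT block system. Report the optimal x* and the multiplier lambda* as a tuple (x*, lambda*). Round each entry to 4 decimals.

Form the Lagrangian:
  L(x, lambda) = (1/2) x^T Q x + c^T x + lambda^T (A x - b)
Stationarity (grad_x L = 0): Q x + c + A^T lambda = 0.
Primal feasibility: A x = b.

This gives the KKT block system:
  [ Q   A^T ] [ x     ]   [-c ]
  [ A    0  ] [ lambda ] = [ b ]

Solving the linear system:
  x*      = (3.32, 0.64)
  lambda* = (-7.84)
  f(x*)   = 24.22

x* = (3.32, 0.64), lambda* = (-7.84)


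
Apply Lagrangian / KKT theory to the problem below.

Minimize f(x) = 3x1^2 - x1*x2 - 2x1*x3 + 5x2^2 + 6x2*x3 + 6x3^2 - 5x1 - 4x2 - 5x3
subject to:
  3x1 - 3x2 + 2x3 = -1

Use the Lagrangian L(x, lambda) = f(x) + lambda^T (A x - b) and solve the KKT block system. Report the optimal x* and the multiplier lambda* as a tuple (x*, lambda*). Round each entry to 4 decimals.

Form the Lagrangian:
  L(x, lambda) = (1/2) x^T Q x + c^T x + lambda^T (A x - b)
Stationarity (grad_x L = 0): Q x + c + A^T lambda = 0.
Primal feasibility: A x = b.

This gives the KKT block system:
  [ Q   A^T ] [ x     ]   [-c ]
  [ A    0  ] [ lambda ] = [ b ]

Solving the linear system:
  x*      = (0.4633, 0.7642, -0.0486)
  lambda* = (0.9624)
  f(x*)   = -2.0839

x* = (0.4633, 0.7642, -0.0486), lambda* = (0.9624)


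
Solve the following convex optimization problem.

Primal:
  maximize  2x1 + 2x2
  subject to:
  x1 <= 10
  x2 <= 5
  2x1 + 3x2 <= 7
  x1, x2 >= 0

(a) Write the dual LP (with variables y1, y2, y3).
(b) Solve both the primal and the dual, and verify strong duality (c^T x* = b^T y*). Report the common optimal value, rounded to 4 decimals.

The standard primal-dual pair for 'max c^T x s.t. A x <= b, x >= 0' is:
  Dual:  min b^T y  s.t.  A^T y >= c,  y >= 0.

So the dual LP is:
  minimize  10y1 + 5y2 + 7y3
  subject to:
    y1 + 2y3 >= 2
    y2 + 3y3 >= 2
    y1, y2, y3 >= 0

Solving the primal: x* = (3.5, 0).
  primal value c^T x* = 7.
Solving the dual: y* = (0, 0, 1).
  dual value b^T y* = 7.
Strong duality: c^T x* = b^T y*. Confirmed.

7


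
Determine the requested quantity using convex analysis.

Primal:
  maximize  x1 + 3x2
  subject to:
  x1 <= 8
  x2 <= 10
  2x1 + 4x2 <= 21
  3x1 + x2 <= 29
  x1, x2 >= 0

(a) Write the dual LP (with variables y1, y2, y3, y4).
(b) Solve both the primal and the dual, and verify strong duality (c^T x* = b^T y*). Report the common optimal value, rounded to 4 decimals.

The standard primal-dual pair for 'max c^T x s.t. A x <= b, x >= 0' is:
  Dual:  min b^T y  s.t.  A^T y >= c,  y >= 0.

So the dual LP is:
  minimize  8y1 + 10y2 + 21y3 + 29y4
  subject to:
    y1 + 2y3 + 3y4 >= 1
    y2 + 4y3 + y4 >= 3
    y1, y2, y3, y4 >= 0

Solving the primal: x* = (0, 5.25).
  primal value c^T x* = 15.75.
Solving the dual: y* = (0, 0, 0.75, 0).
  dual value b^T y* = 15.75.
Strong duality: c^T x* = b^T y*. Confirmed.

15.75


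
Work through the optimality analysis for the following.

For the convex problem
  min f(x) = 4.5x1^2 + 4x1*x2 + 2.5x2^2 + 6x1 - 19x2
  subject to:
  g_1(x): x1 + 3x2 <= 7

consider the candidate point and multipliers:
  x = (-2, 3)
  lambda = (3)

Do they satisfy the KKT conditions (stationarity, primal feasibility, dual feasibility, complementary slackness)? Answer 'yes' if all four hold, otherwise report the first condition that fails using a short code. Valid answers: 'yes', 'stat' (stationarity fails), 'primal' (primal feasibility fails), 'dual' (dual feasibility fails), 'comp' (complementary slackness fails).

Gradient of f: grad f(x) = Q x + c = (0, -12)
Constraint values g_i(x) = a_i^T x - b_i:
  g_1((-2, 3)) = 0
Stationarity residual: grad f(x) + sum_i lambda_i a_i = (3, -3)
  -> stationarity FAILS
Primal feasibility (all g_i <= 0): OK
Dual feasibility (all lambda_i >= 0): OK
Complementary slackness (lambda_i * g_i(x) = 0 for all i): OK

Verdict: the first failing condition is stationarity -> stat.

stat


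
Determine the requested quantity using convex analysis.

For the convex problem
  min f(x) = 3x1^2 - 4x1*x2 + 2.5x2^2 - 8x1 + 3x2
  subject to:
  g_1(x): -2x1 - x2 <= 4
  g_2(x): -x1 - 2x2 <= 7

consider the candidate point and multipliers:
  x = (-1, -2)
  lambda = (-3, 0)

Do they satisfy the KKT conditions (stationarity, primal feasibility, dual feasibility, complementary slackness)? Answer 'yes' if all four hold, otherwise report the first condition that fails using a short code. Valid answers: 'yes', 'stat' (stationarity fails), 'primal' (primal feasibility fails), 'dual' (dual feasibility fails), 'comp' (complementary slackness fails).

Gradient of f: grad f(x) = Q x + c = (-6, -3)
Constraint values g_i(x) = a_i^T x - b_i:
  g_1((-1, -2)) = 0
  g_2((-1, -2)) = -2
Stationarity residual: grad f(x) + sum_i lambda_i a_i = (0, 0)
  -> stationarity OK
Primal feasibility (all g_i <= 0): OK
Dual feasibility (all lambda_i >= 0): FAILS
Complementary slackness (lambda_i * g_i(x) = 0 for all i): OK

Verdict: the first failing condition is dual_feasibility -> dual.

dual


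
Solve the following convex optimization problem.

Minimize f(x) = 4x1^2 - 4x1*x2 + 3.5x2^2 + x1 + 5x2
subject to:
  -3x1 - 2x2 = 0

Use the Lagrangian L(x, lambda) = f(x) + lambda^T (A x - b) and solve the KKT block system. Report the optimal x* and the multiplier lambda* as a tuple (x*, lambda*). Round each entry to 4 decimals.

Form the Lagrangian:
  L(x, lambda) = (1/2) x^T Q x + c^T x + lambda^T (A x - b)
Stationarity (grad_x L = 0): Q x + c + A^T lambda = 0.
Primal feasibility: A x = b.

This gives the KKT block system:
  [ Q   A^T ] [ x     ]   [-c ]
  [ A    0  ] [ lambda ] = [ b ]

Solving the linear system:
  x*      = (0.1818, -0.2727)
  lambda* = (1.1818)
  f(x*)   = -0.5909

x* = (0.1818, -0.2727), lambda* = (1.1818)


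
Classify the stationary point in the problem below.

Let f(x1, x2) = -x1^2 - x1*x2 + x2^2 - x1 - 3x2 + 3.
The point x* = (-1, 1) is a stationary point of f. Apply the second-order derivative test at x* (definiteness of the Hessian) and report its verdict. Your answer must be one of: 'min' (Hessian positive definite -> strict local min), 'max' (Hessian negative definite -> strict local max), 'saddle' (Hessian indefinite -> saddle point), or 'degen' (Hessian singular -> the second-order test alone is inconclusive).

Compute the Hessian H = grad^2 f:
  H = [[-2, -1], [-1, 2]]
Verify stationarity: grad f(x*) = H x* + g = (0, 0).
Eigenvalues of H: -2.2361, 2.2361.
Eigenvalues have mixed signs, so H is indefinite -> x* is a saddle point.

saddle


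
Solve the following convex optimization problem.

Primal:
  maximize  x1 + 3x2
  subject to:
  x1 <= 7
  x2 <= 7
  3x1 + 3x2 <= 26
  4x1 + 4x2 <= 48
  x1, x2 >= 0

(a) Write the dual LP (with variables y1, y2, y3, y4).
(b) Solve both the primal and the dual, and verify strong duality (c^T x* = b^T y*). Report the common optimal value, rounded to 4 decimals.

The standard primal-dual pair for 'max c^T x s.t. A x <= b, x >= 0' is:
  Dual:  min b^T y  s.t.  A^T y >= c,  y >= 0.

So the dual LP is:
  minimize  7y1 + 7y2 + 26y3 + 48y4
  subject to:
    y1 + 3y3 + 4y4 >= 1
    y2 + 3y3 + 4y4 >= 3
    y1, y2, y3, y4 >= 0

Solving the primal: x* = (1.6667, 7).
  primal value c^T x* = 22.6667.
Solving the dual: y* = (0, 2, 0.3333, 0).
  dual value b^T y* = 22.6667.
Strong duality: c^T x* = b^T y*. Confirmed.

22.6667


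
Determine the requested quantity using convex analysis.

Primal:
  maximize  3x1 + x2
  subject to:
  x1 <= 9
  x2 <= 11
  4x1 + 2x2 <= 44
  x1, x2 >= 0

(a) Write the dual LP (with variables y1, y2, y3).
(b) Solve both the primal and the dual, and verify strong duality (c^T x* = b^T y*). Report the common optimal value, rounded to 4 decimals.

The standard primal-dual pair for 'max c^T x s.t. A x <= b, x >= 0' is:
  Dual:  min b^T y  s.t.  A^T y >= c,  y >= 0.

So the dual LP is:
  minimize  9y1 + 11y2 + 44y3
  subject to:
    y1 + 4y3 >= 3
    y2 + 2y3 >= 1
    y1, y2, y3 >= 0

Solving the primal: x* = (9, 4).
  primal value c^T x* = 31.
Solving the dual: y* = (1, 0, 0.5).
  dual value b^T y* = 31.
Strong duality: c^T x* = b^T y*. Confirmed.

31


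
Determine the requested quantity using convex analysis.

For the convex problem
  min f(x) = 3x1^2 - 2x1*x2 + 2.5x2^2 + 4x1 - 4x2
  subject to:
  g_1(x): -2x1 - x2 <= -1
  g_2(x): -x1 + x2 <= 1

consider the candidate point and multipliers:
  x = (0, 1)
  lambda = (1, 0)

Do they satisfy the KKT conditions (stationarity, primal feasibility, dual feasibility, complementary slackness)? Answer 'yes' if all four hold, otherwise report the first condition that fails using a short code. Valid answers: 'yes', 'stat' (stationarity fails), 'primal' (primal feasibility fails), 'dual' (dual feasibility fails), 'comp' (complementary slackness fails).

Gradient of f: grad f(x) = Q x + c = (2, 1)
Constraint values g_i(x) = a_i^T x - b_i:
  g_1((0, 1)) = 0
  g_2((0, 1)) = 0
Stationarity residual: grad f(x) + sum_i lambda_i a_i = (0, 0)
  -> stationarity OK
Primal feasibility (all g_i <= 0): OK
Dual feasibility (all lambda_i >= 0): OK
Complementary slackness (lambda_i * g_i(x) = 0 for all i): OK

Verdict: yes, KKT holds.

yes
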